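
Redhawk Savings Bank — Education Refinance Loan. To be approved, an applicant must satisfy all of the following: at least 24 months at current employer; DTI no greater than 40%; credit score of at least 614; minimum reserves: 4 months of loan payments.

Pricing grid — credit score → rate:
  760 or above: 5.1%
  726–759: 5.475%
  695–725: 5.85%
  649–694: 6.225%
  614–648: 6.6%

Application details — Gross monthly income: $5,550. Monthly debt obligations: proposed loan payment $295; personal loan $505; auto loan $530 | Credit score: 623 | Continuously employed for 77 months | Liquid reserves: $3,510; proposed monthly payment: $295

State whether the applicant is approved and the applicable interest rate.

Credit score 623 ≥ 614 (meets minimum)
Reserves: 3,510 ÷ 295 = 11.9 months (meets 4-month minimum)
Total monthly debts = (295 + 505 + 530) = 1,330. DTI = 1,330/5,550 = 24% ≤ 40%
Employment 77 ≥ 24 months
All requirements met. Score 623 falls in the 614–648 tier → 6.6%.

Approved at 6.6%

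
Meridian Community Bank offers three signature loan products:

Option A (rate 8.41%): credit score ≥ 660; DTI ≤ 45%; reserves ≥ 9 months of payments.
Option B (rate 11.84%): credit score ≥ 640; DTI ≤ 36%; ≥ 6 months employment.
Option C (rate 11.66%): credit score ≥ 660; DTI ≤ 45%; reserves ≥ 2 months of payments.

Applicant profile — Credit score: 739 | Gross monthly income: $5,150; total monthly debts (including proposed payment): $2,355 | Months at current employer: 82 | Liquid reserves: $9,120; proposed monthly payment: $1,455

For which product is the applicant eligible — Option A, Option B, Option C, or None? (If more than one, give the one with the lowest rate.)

DTI = 2,355/5,150 = 45.7%.
Reserves = 9,120/1,455 = 6.3 months.
Option A: score 739 ≥ 660; DTI 45.7% > 45%; reserves 6.3 < 9 mo → does not qualify.
Option B: score 739 ≥ 640; DTI 45.7% > 36%; employment 82 ≥ 6 mo → does not qualify.
Option C: score 739 ≥ 660; DTI 45.7% > 45%; reserves 6.3 ≥ 2 mo → does not qualify.

None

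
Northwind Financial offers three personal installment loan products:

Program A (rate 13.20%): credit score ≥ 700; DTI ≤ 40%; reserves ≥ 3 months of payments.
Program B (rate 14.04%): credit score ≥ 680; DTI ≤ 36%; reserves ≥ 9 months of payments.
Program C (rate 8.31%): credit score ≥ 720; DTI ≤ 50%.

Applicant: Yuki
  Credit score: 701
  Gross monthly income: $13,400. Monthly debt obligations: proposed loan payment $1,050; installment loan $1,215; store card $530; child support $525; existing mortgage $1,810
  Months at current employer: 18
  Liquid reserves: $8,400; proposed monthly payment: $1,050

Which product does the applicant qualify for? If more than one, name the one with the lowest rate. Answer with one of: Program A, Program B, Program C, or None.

Program A

Total debts = (1,050 + 1,215 + 530 + 525 + 1,810) = 5,130; DTI = 5,130/13,400 = 38.3%.
Reserves = 8,400/1,050 = 8.0 months.
Program A: score 701 ≥ 700; DTI 38.3% ≤ 40%; reserves 8.0 ≥ 3 mo → qualifies.
Program B: score 701 ≥ 680; DTI 38.3% > 36%; reserves 8.0 < 9 mo → does not qualify.
Program C: score 701 < 720; DTI 38.3% ≤ 50% → does not qualify.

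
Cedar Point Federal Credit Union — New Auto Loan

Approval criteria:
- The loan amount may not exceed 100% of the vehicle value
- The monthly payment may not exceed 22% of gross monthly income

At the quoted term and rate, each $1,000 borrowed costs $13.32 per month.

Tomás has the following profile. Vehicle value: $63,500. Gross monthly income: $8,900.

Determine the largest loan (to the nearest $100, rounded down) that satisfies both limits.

Payment cap: 22% × $8,900 = $1,958/month.
At $13.32 per $1,000, that supports 1,958/13.32 × 1,000 ≈ $146,996 → $146,900.
LTV cap: 100% × $63,500 = $63,500 → $63,500.
Binding constraint: loan-to-value.

$63,500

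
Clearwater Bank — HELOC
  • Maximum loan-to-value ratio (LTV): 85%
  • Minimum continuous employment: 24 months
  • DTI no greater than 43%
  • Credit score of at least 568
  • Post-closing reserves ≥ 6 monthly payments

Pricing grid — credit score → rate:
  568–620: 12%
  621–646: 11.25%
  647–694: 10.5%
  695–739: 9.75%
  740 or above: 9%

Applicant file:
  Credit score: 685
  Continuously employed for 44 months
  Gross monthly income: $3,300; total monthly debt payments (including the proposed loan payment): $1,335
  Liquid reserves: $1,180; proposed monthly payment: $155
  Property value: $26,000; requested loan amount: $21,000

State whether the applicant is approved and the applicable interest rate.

Approved at 10.5%

Credit score 685 ≥ 568 (meets minimum)
DTI: 1,335 ÷ 3,300 = 40.5%, within the 43% cap
LTV: 21,000 ÷ 26,000 = 80.8%, within 85% cap
Liquid reserves cover 1,180/155 = 7.6 months — ≥ 6 required
Employment 44 ≥ 24 months
All requirements met. Score 685 falls in the 647–694 tier → 10.5%.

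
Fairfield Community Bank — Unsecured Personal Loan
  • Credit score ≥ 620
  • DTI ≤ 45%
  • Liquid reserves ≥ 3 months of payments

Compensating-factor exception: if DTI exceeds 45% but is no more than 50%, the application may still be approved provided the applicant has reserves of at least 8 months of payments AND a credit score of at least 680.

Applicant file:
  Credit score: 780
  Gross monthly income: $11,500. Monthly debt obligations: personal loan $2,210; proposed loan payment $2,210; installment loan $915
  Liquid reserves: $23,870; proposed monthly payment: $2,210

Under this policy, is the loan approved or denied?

Credit score 780 ≥ 620 (meets base)
Total debts = (2,210 + 2,210 + 915) = 5,335. DTI = 5,335/11,500 = 46.4% > 45% — standard DTI limit exceeded.
Liquid reserves cover 23,870/2,210 = 10.8 months — ≥ 3 required
46.4% falls in the override range (45%–50%), so the compensating-factor test applies.
Override check — reserves: 10.8 mo (ok); score: 780 (ok).
Both override conditions satisfied; DTI exception granted.

Approved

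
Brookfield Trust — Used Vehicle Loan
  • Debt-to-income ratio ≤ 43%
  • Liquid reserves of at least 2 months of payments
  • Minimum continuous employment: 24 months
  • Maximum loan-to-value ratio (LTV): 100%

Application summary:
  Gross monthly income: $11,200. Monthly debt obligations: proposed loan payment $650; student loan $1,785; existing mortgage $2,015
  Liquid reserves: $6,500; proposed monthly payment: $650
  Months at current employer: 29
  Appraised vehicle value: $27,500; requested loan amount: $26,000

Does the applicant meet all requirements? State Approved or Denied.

Total monthly debts = (650 + 1,785 + 2,015) = 4,450. DTI: 4,450 ÷ 11,200 = 39.7%, within the 43% cap
Liquid reserves cover 6,500/650 = 10.0 months — ≥ 2 required
Employment 29 ≥ 24 months
Loan-to-value = 26,000/27,500 = 94.5% — pass (100% max)
All criteria satisfied.

Approved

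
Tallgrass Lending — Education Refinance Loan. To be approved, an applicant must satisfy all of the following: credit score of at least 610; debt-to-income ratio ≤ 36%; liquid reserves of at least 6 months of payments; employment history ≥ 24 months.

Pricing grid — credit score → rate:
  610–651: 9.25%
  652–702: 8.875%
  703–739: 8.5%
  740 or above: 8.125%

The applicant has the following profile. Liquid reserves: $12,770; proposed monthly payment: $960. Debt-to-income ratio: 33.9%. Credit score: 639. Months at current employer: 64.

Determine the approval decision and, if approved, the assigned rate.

Approved at 9.25%

Credit score 639 ≥ 610 (meets minimum)
Employment 64 ≥ 24 months
Reserves: 12,770 ÷ 960 = 13.3 months (meets 6-month minimum)
DTI 33.9% is within the 36% limit
All requirements met. Score 639 falls in the 610–651 tier → 9.25%.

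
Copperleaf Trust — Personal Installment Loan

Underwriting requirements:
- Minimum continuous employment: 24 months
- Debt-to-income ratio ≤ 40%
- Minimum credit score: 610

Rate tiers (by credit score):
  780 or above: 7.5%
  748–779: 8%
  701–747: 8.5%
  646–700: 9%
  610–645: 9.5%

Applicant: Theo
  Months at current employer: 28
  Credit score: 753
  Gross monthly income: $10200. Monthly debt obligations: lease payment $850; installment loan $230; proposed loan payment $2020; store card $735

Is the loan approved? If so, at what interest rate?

Approved at 8%

Credit score 753 ≥ 610 (meets minimum)
Employment 28 ≥ 24 months
Total monthly debts = (850 + 230 + 2,020 + 735) = 3,835. DTI: 3,835 ÷ 10,200 = 37.6%, within the 40% cap
All requirements met. Score 753 falls in the 748–779 tier → 8%.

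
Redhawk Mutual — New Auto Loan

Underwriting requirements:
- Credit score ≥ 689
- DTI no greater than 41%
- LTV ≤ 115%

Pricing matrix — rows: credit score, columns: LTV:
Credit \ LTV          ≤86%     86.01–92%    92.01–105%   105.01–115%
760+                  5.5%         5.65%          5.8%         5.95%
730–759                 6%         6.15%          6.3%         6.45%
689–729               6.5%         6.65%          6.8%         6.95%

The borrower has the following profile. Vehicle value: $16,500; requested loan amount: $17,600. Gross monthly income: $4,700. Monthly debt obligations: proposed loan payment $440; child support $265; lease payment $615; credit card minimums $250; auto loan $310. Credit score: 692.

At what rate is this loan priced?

6.95%

Credit score 692 ≥ 689; Total monthly debts = (440 + 265 + 615 + 250 + 310) = 1,880. DTI = 1,880/4,700 = 40% ≤ 41%
LTV: 17,600 ÷ 16,500 = 106.7%, within 115% cap
Credit 692 → row 689–729; LTV 106.7% → column 105.01–115%. Grid cell → 6.95%.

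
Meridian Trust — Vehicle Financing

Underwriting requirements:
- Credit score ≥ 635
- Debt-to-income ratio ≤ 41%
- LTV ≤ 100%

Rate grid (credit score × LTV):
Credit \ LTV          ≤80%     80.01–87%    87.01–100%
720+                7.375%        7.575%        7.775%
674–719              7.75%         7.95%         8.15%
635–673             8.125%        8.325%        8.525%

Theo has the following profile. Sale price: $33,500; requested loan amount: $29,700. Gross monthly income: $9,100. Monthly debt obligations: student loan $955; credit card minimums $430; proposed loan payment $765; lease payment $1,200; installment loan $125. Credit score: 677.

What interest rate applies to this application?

8.15%

Credit score 677 ≥ 635; Total monthly debts = (955 + 430 + 765 + 1,200 + 125) = 3,475. Debt-to-income = 3,475/9,100 = 38.2% — meets 41% limit
LTV = 29,700/33,500 = 88.7% ≤ 100%
Score 677 is in the 674–719 band; LTV 88.7% is in the 87.01–100% band → 8.15%.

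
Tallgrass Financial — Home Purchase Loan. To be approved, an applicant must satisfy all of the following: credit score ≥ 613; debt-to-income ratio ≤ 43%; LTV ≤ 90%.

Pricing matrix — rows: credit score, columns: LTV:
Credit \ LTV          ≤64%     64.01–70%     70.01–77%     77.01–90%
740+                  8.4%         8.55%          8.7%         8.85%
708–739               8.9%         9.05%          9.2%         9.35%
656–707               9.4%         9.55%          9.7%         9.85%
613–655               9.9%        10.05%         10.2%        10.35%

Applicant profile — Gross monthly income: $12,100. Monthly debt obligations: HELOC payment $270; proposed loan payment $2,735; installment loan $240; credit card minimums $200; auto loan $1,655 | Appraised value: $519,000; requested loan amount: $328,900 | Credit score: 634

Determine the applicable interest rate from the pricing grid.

Credit score 634 ≥ 613; Total monthly debts = (270 + 2,735 + 240 + 200 + 1,655) = 5,100. Debt-to-income = 5,100/12,100 = 42.1% — meets 43% limit
Loan-to-value = 328,900/519,000 = 63.4% — pass (90% max)
Score 634 is in the 613–655 band; LTV 63.4% is in the ≤64% band → 9.9%.

9.9%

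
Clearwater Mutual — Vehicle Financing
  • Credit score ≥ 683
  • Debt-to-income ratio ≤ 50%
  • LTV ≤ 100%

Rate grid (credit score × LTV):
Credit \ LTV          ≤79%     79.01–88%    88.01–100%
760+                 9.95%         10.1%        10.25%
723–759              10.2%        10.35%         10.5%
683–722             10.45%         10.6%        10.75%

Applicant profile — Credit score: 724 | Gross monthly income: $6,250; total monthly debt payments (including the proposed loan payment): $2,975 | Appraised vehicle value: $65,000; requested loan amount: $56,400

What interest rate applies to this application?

Credit score 724 ≥ 683; DTI: 2,975 ÷ 6,250 = 47.6%, within the 50% cap
LTV = 56,400/65,000 = 86.8% ≤ 100%
Score 724 is in the 723–759 band; LTV 86.8% is in the 79.01–88% band → 10.35%.

10.35%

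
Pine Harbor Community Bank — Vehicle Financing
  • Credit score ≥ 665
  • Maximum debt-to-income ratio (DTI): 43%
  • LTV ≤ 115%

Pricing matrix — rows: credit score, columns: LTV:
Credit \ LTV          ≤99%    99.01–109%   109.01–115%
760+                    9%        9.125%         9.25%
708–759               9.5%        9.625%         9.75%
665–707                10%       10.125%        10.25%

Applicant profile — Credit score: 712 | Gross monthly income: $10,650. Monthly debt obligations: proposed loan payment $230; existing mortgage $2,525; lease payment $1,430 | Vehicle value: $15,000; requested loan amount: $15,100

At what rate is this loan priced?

Credit score 712 ≥ 665; Total monthly debts = (230 + 2,525 + 1,430) = 4,185. DTI = 4,185/10,650 = 39.3% ≤ 43%
Loan-to-value = 15,100/15,000 = 100.7% — pass (115% max)
Score 712 is in the 708–759 band; LTV 100.7% is in the 99.01–109% band → 9.625%.

9.625%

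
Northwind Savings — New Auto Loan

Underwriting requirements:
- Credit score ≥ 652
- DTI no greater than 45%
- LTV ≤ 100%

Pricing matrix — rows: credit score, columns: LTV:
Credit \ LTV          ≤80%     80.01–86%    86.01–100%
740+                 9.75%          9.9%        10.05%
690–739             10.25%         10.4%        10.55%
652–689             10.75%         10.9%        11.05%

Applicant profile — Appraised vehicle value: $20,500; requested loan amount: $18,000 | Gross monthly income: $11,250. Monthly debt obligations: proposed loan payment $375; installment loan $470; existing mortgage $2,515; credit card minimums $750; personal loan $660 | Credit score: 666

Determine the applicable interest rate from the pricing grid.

11.05%

Credit score 666 ≥ 652; Total monthly debts = (375 + 470 + 2,515 + 750 + 660) = 4,770. DTI: 4,770 ÷ 11,250 = 42.4%, within the 45% cap
LTV: 18,000 ÷ 20,500 = 87.8%, within 100% cap
Row: 666 falls in 652–689. Column: 87.8% falls in 86.01–100%. Rate = 11.05%.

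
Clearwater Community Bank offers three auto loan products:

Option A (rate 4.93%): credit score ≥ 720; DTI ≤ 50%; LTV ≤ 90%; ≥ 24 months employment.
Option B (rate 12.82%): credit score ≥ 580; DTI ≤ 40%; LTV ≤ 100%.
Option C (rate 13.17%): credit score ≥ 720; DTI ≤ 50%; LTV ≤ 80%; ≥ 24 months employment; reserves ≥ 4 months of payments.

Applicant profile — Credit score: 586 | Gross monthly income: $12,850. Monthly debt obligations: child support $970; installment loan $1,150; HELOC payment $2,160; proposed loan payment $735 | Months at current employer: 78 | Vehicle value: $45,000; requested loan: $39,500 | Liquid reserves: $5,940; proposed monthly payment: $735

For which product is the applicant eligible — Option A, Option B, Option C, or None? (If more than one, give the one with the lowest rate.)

Total debts = (970 + 1,150 + 2,160 + 735) = 5,015; DTI = 5,015/12,850 = 39%.
LTV = 39,500/45,000 = 87.8%.
Reserves = 5,940/735 = 8.1 months.
Option A: score 586 < 720; DTI 39% ≤ 50%; LTV 87.8% ≤ 90%; employment 78 ≥ 24 mo → does not qualify.
Option B: score 586 ≥ 580; DTI 39% ≤ 40%; LTV 87.8% ≤ 100% → qualifies.
Option C: score 586 < 720; DTI 39% ≤ 50%; LTV 87.8% > 80%; employment 78 ≥ 24 mo; reserves 8.1 ≥ 4 mo → does not qualify.

Option B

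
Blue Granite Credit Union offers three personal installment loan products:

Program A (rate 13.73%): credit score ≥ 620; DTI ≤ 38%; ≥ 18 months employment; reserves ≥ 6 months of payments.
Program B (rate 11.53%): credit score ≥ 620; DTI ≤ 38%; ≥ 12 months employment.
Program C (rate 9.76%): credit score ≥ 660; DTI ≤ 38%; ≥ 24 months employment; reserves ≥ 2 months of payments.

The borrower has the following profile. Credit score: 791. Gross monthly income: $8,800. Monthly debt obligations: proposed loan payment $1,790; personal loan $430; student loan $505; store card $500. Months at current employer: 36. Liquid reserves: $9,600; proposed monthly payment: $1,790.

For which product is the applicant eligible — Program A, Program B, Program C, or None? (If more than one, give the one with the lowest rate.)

Total debts = (1,790 + 430 + 505 + 500) = 3,225; DTI = 3,225/8,800 = 36.6%.
Reserves = 9,600/1,790 = 5.4 months.
Program A: score 791 ≥ 620; DTI 36.6% ≤ 38%; employment 36 ≥ 18 mo; reserves 5.4 < 6 mo → does not qualify.
Program B: score 791 ≥ 620; DTI 36.6% ≤ 38%; employment 36 ≥ 12 mo → qualifies.
Program C: score 791 ≥ 660; DTI 36.6% ≤ 38%; employment 36 ≥ 24 mo; reserves 5.4 ≥ 2 mo → qualifies.
Qualifying: Program B, Program C. Lowest rate is 9.76% → Program C.

Program C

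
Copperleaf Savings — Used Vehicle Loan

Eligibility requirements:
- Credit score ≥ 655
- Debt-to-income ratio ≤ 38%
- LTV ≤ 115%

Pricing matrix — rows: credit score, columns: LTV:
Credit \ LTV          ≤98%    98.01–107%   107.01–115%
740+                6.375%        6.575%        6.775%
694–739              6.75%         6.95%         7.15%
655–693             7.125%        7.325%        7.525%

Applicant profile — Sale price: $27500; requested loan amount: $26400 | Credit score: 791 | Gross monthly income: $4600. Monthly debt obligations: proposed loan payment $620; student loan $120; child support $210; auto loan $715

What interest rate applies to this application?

6.375%

Credit score 791 ≥ 655; Total monthly debts = (620 + 120 + 210 + 715) = 1,665. DTI: 1,665 ÷ 4,600 = 36.2%, within the 38% cap
Loan-to-value = 26,400/27,500 = 96% — pass (115% max)
Row: 791 falls in 740+. Column: 96% falls in ≤98%. Rate = 6.375%.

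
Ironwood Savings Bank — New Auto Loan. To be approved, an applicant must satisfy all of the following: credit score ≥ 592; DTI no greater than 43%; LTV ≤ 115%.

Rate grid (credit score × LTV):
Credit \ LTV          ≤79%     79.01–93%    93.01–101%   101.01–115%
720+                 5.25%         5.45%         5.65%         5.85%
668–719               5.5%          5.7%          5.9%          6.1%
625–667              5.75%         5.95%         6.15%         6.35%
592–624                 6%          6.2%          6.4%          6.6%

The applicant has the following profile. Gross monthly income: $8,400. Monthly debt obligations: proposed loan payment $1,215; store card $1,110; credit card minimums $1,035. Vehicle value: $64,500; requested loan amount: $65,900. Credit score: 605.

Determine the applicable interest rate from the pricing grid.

Credit score 605 ≥ 592; Total monthly debts = (1,215 + 1,110 + 1,035) = 3,360. DTI: 3,360 ÷ 8,400 = 40%, within the 43% cap
LTV: 65,900 ÷ 64,500 = 102.2%, within 115% cap
Credit 605 → row 592–624; LTV 102.2% → column 101.01–115%. Grid cell → 6.6%.

6.6%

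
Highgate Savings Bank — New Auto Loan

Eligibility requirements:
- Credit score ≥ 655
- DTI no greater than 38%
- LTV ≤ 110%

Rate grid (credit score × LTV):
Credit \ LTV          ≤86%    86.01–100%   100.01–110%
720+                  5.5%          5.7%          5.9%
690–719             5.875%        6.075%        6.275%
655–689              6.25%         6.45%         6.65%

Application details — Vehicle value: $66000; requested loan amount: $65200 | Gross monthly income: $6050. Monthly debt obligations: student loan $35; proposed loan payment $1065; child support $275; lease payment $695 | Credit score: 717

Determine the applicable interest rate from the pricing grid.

6.075%

Credit score 717 ≥ 655; Total monthly debts = (35 + 1,065 + 275 + 695) = 2,070. DTI: 2,070 ÷ 6,050 = 34.2%, within the 38% cap
LTV: 65,200 ÷ 66,000 = 98.8%, within 110% cap
Credit 717 → row 690–719; LTV 98.8% → column 86.01–100%. Grid cell → 6.075%.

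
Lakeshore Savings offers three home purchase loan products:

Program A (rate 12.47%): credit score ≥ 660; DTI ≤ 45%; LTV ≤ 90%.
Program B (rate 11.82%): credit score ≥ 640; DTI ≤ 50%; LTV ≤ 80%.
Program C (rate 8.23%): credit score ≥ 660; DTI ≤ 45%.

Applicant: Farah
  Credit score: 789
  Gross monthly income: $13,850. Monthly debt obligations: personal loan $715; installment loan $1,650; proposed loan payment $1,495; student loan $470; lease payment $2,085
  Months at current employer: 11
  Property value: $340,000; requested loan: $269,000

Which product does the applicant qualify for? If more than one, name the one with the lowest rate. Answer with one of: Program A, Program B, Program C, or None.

Program B

Total debts = (715 + 1,650 + 1,495 + 470 + 2,085) = 6,415; DTI = 6,415/13,850 = 46.3%.
LTV = 269,000/340,000 = 79.1%.
Program A: score 789 ≥ 660; DTI 46.3% > 45%; LTV 79.1% ≤ 90% → does not qualify.
Program B: score 789 ≥ 640; DTI 46.3% ≤ 50%; LTV 79.1% ≤ 80% → qualifies.
Program C: score 789 ≥ 660; DTI 46.3% > 45% → does not qualify.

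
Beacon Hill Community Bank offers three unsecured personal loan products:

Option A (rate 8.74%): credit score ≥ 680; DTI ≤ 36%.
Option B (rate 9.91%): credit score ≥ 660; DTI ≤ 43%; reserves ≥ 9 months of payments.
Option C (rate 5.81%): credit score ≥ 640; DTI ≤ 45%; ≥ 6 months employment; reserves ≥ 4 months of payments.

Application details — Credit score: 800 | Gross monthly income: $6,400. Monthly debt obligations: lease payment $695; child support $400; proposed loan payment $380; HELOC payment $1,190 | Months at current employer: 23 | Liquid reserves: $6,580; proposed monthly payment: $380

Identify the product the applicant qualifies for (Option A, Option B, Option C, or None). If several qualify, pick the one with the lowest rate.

Total debts = (695 + 400 + 380 + 1,190) = 2,665; DTI = 2,665/6,400 = 41.6%.
Reserves = 6,580/380 = 17.3 months.
Option A: score 800 ≥ 680; DTI 41.6% > 36% → does not qualify.
Option B: score 800 ≥ 660; DTI 41.6% ≤ 43%; reserves 17.3 ≥ 9 mo → qualifies.
Option C: score 800 ≥ 640; DTI 41.6% ≤ 45%; employment 23 ≥ 6 mo; reserves 17.3 ≥ 4 mo → qualifies.
Qualifying: Option B, Option C. Lowest rate is 5.81% → Option C.

Option C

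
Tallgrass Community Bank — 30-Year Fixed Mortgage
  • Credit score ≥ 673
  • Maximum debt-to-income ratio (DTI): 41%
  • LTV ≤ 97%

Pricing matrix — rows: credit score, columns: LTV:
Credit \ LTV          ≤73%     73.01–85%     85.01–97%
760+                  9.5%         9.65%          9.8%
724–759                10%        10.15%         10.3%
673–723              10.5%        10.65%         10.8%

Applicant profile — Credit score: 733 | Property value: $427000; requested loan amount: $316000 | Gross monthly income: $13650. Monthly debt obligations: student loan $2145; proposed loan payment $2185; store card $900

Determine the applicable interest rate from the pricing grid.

10.15%

Credit score 733 ≥ 673; Total monthly debts = (2,145 + 2,185 + 900) = 5,230. DTI: 5,230 ÷ 13,650 = 38.3%, within the 41% cap
LTV = 316,000/427,000 = 74% ≤ 97%
Credit 733 → row 724–759; LTV 74% → column 73.01–85%. Grid cell → 10.15%.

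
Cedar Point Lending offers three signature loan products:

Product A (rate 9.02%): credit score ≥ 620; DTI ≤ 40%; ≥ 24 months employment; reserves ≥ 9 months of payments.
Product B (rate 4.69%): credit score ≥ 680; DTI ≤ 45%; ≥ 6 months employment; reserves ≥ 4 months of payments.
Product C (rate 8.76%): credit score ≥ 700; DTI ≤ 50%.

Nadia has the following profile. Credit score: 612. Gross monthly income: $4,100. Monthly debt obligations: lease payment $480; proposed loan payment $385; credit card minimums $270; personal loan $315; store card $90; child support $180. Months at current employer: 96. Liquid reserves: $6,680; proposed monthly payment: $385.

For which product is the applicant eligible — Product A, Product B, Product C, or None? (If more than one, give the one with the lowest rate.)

None

Total debts = (480 + 385 + 270 + 315 + 90 + 180) = 1,720; DTI = 1,720/4,100 = 42%.
Reserves = 6,680/385 = 17.4 months.
Product A: score 612 < 620; DTI 42% > 40%; employment 96 ≥ 24 mo; reserves 17.4 ≥ 9 mo → does not qualify.
Product B: score 612 < 680; DTI 42% ≤ 45%; employment 96 ≥ 6 mo; reserves 17.4 ≥ 4 mo → does not qualify.
Product C: score 612 < 700; DTI 42% ≤ 50% → does not qualify.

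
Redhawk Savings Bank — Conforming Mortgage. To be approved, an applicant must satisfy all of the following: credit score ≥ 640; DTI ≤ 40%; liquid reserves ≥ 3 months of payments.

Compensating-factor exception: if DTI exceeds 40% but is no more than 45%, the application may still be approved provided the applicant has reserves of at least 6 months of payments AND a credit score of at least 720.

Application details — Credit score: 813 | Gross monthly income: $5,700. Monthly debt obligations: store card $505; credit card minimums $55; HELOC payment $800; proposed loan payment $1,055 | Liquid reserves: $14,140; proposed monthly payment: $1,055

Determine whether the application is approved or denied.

Credit score 813 ≥ 640 (meets base)
Total debts = (505 + 55 + 800 + 1,055) = 2,415. DTI = 2,415/5,700 = 42.4% > 40% — standard DTI limit exceeded.
Reserves = 14,140/1,055 = 13.4 months ≥ 3
DTI 42.4% is within the 40%–45% exception band; checking compensating factors.
Override check — reserves: 13.4 mo (ok); score: 813 (ok).
Both compensating conditions met → exception applies.

Approved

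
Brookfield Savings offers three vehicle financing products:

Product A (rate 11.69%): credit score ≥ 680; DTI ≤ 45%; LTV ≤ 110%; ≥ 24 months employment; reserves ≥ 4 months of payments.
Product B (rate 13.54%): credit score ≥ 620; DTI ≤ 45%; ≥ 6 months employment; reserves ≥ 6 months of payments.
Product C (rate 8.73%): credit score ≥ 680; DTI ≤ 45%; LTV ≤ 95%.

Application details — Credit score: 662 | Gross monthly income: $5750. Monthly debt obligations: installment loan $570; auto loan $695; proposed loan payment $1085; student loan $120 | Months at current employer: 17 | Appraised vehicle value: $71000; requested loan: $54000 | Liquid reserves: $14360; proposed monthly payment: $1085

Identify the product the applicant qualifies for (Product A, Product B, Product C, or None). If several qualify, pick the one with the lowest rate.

Product B

Total debts = (570 + 695 + 1,085 + 120) = 2,470; DTI = 2,470/5,750 = 43%.
LTV = 54,000/71,000 = 76.1%.
Reserves = 14,360/1,085 = 13.2 months.
Product A: score 662 < 680; DTI 43% ≤ 45%; LTV 76.1% ≤ 110%; employment 17 < 24 mo; reserves 13.2 ≥ 4 mo → does not qualify.
Product B: score 662 ≥ 620; DTI 43% ≤ 45%; employment 17 ≥ 6 mo; reserves 13.2 ≥ 6 mo → qualifies.
Product C: score 662 < 680; DTI 43% ≤ 45%; LTV 76.1% ≤ 95% → does not qualify.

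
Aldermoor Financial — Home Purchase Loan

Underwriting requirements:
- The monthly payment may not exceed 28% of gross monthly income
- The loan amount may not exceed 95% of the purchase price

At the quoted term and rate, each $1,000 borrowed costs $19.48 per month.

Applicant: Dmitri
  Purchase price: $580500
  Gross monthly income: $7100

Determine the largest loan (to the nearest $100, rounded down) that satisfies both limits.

Payment cap: 28% × $7,100 = $1,988/month.
At $19.48 per $1,000, that supports 1,988/19.48 × 1,000 ≈ $102,053 → $102,000.
LTV cap: 95% × $580,500 = $551,475 → $551,400.
Binding constraint: payment-to-income.

$102,000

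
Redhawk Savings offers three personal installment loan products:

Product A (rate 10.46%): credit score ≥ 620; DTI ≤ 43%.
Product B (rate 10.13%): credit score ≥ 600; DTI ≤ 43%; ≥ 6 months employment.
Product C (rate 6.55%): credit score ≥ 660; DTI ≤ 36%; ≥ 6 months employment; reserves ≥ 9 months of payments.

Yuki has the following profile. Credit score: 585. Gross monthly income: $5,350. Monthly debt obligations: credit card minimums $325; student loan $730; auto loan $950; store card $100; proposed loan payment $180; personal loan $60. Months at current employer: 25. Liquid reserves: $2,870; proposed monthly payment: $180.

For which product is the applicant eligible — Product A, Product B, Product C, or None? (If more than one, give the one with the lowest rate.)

None

Total debts = (325 + 730 + 950 + 100 + 180 + 60) = 2,345; DTI = 2,345/5,350 = 43.8%.
Reserves = 2,870/180 = 15.9 months.
Product A: score 585 < 620; DTI 43.8% > 43% → does not qualify.
Product B: score 585 < 600; DTI 43.8% > 43%; employment 25 ≥ 6 mo → does not qualify.
Product C: score 585 < 660; DTI 43.8% > 36%; employment 25 ≥ 6 mo; reserves 15.9 ≥ 9 mo → does not qualify.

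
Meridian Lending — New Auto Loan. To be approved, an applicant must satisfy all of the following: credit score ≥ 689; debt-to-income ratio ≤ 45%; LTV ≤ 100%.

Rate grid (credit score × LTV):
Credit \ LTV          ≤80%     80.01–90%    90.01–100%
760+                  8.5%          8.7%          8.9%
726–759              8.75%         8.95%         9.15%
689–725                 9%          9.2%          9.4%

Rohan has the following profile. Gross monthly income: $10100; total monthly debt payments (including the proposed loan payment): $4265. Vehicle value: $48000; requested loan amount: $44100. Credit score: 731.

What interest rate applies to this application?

Credit score 731 ≥ 689; DTI = 4,265/10,100 = 42.2% ≤ 45%
Loan-to-value = 44,100/48,000 = 91.9% — pass (100% max)
Credit 731 → row 726–759; LTV 91.9% → column 90.01–100%. Grid cell → 9.15%.

9.15%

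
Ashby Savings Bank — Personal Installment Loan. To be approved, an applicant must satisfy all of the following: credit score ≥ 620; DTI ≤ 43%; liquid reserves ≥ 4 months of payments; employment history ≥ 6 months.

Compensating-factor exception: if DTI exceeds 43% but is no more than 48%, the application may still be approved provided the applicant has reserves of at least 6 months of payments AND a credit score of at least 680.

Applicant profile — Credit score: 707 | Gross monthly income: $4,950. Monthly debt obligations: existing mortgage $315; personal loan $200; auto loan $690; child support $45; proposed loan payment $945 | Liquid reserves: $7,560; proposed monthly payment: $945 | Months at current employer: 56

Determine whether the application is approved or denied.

Approved

Credit score 707 ≥ 620 (meets base)
Total debts = (315 + 200 + 690 + 45 + 945) = 2,195. DTI = 2,195/4,950 = 44.3% > 43% — standard DTI limit exceeded.
Reserves = 7,560/945 = 8.0 months ≥ 4
Employment 56 ≥ 6 months
DTI 44.3% is within the 43%–48% exception band; checking compensating factors.
Reserves 8.0 ≥ 6 months; credit score 707 ≥ 680.
Both compensating conditions met → exception applies.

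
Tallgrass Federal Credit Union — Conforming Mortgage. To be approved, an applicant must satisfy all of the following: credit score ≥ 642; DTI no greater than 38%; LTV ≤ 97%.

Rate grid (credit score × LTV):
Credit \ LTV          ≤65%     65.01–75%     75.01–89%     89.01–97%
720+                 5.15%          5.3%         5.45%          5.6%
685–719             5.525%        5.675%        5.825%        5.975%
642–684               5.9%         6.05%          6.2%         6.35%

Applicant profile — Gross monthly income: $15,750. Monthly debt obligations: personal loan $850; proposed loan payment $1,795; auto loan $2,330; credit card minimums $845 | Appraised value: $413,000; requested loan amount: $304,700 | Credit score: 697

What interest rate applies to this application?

5.675%

Credit score 697 ≥ 642; Total monthly debts = (850 + 1,795 + 2,330 + 845) = 5,820. Debt-to-income = 5,820/15,750 = 37% — meets 38% limit
LTV = 304,700/413,000 = 73.8% ≤ 97%
Credit 697 → row 685–719; LTV 73.8% → column 65.01–75%. Grid cell → 5.675%.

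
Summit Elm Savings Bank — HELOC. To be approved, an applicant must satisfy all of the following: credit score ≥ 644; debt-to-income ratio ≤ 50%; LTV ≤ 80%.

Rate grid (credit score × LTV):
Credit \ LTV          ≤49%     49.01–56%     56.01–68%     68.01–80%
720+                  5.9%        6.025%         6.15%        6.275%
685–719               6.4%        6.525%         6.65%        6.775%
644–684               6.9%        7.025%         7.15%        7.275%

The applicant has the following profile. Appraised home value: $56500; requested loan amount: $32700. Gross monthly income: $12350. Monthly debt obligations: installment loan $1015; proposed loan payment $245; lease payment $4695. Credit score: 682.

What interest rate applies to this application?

7.15%

Credit score 682 ≥ 644; Total monthly debts = (1,015 + 245 + 4,695) = 5,955. DTI = 5,955/12,350 = 48.2% ≤ 50%
LTV = 32,700/56,500 = 57.9% ≤ 80%
Credit 682 → row 644–684; LTV 57.9% → column 56.01–68%. Grid cell → 7.15%.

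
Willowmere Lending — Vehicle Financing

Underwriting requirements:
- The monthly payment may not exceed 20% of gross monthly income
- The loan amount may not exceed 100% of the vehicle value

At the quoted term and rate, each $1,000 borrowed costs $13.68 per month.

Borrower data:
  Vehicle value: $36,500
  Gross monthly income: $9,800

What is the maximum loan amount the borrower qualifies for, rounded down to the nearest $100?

Payment cap: 20% × $9,800 = $1,960/month.
At $13.68 per $1,000, that supports 1,960/13.68 × 1,000 ≈ $143,274 → $143,200.
LTV cap: 100% × $36,500 = $36,500 → $36,500.
Binding constraint: loan-to-value.

$36,500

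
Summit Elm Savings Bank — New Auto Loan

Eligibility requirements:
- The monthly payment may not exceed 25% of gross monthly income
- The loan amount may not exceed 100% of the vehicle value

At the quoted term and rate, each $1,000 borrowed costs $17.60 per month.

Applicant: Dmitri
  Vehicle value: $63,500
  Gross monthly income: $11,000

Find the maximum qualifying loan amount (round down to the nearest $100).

$63,500

Payment cap: 25% × $11,000 = $2,750/month.
At $17.60 per $1,000, that supports 2,750/17.60 × 1,000 ≈ $156,250 → $156,200.
LTV cap: 100% × $63,500 = $63,500 → $63,500.
Binding constraint: loan-to-value.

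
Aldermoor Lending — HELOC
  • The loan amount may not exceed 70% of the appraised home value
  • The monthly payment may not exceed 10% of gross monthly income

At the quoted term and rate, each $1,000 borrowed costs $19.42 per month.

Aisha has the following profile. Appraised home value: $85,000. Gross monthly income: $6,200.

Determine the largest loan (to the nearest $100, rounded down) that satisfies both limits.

$31,900

Payment cap: 10% × $6,200 = $620/month.
At $19.42 per $1,000, that supports 620/19.42 × 1,000 ≈ $31,925 → $31,900.
LTV cap: 70% × $85,000 = $59,500 → $59,500.
Binding constraint: payment-to-income.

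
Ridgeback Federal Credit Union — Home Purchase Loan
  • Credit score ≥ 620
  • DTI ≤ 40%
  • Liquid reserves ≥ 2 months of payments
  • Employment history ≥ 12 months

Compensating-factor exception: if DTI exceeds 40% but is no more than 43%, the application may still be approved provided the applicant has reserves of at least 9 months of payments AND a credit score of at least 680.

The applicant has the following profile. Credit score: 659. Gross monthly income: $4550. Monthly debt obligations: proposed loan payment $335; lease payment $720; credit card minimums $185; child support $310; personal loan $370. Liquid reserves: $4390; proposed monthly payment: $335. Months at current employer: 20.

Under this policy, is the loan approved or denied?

Credit score 659 ≥ 620 (meets base)
Total debts = (335 + 720 + 185 + 310 + 370) = 1,920. DTI: 1,920 ÷ 4,550 = 42.2%, over the 40% base limit.
Reserves: 4,390 ÷ 335 = 13.1 months (meets 2-month minimum)
Employment 20 ≥ 12 months
DTI 42.2% is within the 40%–43% exception band; checking compensating factors.
Reserves 13.1 ≥ 9 months; credit score 659 < 680.
Compensating-factor requirement not fully met.

Denied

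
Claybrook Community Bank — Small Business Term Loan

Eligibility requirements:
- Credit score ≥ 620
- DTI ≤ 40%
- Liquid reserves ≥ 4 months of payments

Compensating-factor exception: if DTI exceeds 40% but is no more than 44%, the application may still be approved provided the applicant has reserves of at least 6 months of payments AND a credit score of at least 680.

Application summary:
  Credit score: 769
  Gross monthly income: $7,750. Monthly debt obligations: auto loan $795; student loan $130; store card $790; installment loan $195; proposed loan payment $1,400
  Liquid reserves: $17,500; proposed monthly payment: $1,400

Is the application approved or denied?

Approved

Credit score 769 ≥ 620 (meets base)
Total debts = (795 + 130 + 790 + 195 + 1,400) = 3,310. DTI: 3,310 ÷ 7,750 = 42.7%, over the 40% base limit.
Reserves = 17,500/1,400 = 12.5 months ≥ 4
DTI 42.7% is within the 40%–44% exception band; checking compensating factors.
Override check — reserves: 12.5 mo (ok); score: 769 (ok).
Both compensating conditions met → exception applies.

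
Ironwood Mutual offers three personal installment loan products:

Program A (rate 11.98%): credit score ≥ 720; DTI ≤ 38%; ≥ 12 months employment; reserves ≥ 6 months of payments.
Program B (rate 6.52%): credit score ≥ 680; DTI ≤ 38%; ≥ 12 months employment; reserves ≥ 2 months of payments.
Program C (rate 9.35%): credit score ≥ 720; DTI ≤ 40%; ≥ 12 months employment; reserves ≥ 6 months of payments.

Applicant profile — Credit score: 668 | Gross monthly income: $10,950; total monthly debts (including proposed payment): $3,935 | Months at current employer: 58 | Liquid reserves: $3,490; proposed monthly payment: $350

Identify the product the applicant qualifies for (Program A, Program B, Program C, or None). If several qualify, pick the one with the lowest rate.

None

DTI = 3,935/10,950 = 35.9%.
Reserves = 3,490/350 = 10.0 months.
Program A: score 668 < 720; DTI 35.9% ≤ 38%; employment 58 ≥ 12 mo; reserves 10.0 ≥ 6 mo → does not qualify.
Program B: score 668 < 680; DTI 35.9% ≤ 38%; employment 58 ≥ 12 mo; reserves 10.0 ≥ 2 mo → does not qualify.
Program C: score 668 < 720; DTI 35.9% ≤ 40%; employment 58 ≥ 12 mo; reserves 10.0 ≥ 6 mo → does not qualify.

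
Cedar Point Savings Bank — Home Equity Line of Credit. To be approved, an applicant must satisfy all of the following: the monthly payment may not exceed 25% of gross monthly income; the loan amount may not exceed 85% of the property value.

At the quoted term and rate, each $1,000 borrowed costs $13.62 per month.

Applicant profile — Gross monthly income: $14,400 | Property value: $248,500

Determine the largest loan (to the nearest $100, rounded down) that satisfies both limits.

Payment cap: 25% × $14,400 = $3,600/month.
At $13.62 per $1,000, that supports 3,600/13.62 × 1,000 ≈ $264,317 → $264,300.
LTV cap: 85% × $248,500 = $211,225 → $211,200.
Binding constraint: loan-to-value.

$211,200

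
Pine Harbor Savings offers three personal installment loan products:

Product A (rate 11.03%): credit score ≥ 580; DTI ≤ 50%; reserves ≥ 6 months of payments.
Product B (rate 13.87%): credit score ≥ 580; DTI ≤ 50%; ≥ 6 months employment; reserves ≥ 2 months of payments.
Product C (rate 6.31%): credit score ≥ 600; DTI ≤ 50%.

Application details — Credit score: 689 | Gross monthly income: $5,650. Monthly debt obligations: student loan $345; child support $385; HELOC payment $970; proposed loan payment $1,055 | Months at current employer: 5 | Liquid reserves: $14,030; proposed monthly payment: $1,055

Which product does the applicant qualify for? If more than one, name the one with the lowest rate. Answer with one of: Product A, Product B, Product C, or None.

Total debts = (345 + 385 + 970 + 1,055) = 2,755; DTI = 2,755/5,650 = 48.8%.
Reserves = 14,030/1,055 = 13.3 months.
Product A: score 689 ≥ 580; DTI 48.8% ≤ 50%; reserves 13.3 ≥ 6 mo → qualifies.
Product B: score 689 ≥ 580; DTI 48.8% ≤ 50%; employment 5 < 6 mo; reserves 13.3 ≥ 2 mo → does not qualify.
Product C: score 689 ≥ 600; DTI 48.8% ≤ 50% → qualifies.
Qualifying: Product A, Product C. Lowest rate is 6.31% → Product C.

Product C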